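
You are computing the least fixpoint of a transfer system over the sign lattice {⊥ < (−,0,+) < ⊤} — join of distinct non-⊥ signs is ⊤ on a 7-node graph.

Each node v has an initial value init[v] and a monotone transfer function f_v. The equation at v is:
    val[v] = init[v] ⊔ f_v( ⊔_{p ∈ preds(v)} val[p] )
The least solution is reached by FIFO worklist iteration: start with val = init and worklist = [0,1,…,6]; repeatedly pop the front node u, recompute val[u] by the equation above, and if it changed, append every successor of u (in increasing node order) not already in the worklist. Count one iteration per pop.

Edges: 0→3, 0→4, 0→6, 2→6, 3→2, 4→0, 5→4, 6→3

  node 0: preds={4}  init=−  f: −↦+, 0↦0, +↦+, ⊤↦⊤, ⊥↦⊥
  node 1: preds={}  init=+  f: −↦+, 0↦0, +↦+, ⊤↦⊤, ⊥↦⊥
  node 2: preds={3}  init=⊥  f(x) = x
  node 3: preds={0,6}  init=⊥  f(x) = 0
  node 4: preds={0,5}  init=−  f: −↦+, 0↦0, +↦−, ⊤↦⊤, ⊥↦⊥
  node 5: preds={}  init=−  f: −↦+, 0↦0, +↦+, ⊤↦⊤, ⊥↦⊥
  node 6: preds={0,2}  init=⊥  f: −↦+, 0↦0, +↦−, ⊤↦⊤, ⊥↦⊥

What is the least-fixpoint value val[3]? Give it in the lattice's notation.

0

Trace (11 dequeues):
  [1] u=0 | in − | out ⊤ | prev − | push {}
  [2] u=1 | in ⊥ | out + | ==
  [3] u=2 | in ⊥ | out ⊥ | ==
  [4] u=3 | in ⊤ | out 0 | prev ⊥ | push {2}
  [5] u=4 | in ⊤ | out ⊤ | prev − | push {0}
  [6] u=5 | in ⊥ | out − | ==
  [7] u=6 | in ⊤ | out ⊤ | prev ⊥ | push {3}
  [8] u=2 | in 0 | out 0 | prev ⊥ | push {6}
  [9] u=0 | in ⊤ | out ⊤ | ==
  [10] u=3 | in ⊤ | out 0 | ==
  [11] u=6 | in ⊤ | out ⊤ | ==

Converged values:
  [0] ⊤
  [1] +
  [2] 0
  [3] 0
  [4] ⊤
  [5] −
  [6] ⊤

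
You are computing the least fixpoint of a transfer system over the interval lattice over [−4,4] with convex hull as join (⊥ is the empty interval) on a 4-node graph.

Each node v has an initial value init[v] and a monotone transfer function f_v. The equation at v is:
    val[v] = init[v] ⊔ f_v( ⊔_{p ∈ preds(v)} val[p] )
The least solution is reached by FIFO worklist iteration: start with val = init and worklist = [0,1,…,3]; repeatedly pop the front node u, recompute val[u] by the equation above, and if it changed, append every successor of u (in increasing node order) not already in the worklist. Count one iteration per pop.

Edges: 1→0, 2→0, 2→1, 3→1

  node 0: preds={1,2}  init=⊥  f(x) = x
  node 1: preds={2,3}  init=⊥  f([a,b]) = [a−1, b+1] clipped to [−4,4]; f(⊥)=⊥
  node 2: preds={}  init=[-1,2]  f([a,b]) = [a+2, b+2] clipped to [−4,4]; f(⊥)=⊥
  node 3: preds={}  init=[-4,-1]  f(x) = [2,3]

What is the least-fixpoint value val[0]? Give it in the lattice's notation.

Trace (7 dequeues):
  [1] u=0 | in [-1,2] | out [-1,2] | prev ⊥ | push {}
  [2] u=1 | in [-4,2] | out [-4,3] | prev ⊥ | push {0}
  [3] u=2 | in ⊥ | out [-1,2] | ==
  [4] u=3 | in ⊥ | out [-4,3] | prev [-4,-1] | push {1}
  [5] u=0 | in [-4,3] | out [-4,3] | prev [-1,2] | push {}
  [6] u=1 | in [-4,3] | out [-4,4] | prev [-4,3] | push {0}
  [7] u=0 | in [-4,4] | out [-4,4] | prev [-4,3] | push {}

Converged values:
  [0] [-4,4]
  [1] [-4,4]
  [2] [-1,2]
  [3] [-4,3]

[-4,4]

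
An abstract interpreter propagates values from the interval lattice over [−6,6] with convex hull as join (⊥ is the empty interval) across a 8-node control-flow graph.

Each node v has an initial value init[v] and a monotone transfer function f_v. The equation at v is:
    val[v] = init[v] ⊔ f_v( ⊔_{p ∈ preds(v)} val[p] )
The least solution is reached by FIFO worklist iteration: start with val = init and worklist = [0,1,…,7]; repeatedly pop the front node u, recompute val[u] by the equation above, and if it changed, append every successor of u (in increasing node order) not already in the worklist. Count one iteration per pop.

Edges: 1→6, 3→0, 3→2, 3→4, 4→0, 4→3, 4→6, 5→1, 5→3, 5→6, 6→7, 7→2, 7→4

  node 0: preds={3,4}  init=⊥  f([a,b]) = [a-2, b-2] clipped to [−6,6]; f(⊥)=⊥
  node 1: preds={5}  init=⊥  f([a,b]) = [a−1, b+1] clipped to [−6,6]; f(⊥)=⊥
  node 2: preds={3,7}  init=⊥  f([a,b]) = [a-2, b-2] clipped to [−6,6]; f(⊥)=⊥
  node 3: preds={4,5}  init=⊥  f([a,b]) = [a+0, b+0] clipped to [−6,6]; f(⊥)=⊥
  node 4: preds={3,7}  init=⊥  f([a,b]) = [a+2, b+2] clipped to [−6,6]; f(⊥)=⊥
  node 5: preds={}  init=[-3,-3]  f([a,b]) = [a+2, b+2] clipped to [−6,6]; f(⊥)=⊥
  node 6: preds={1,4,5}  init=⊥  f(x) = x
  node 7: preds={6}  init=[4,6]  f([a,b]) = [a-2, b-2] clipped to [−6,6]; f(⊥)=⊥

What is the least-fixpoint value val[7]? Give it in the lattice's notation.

[-6,6]

Trace (19 dequeues):
  [1] u=0 | in ⊥ | out ⊥ | ==
  [2] u=1 | in [-3,-3] | out [-4,-2] | prev ⊥ | push {}
  [3] u=2 | in [4,6] | out [2,4] | prev ⊥ | push {}
  [4] u=3 | in [-3,-3] | out [-3,-3] | prev ⊥ | push {0,2}
  [5] u=4 | in [-3,6] | out [-1,6] | prev ⊥ | push {3}
  [6] u=5 | in ⊥ | out [-3,-3] | ==
  [7] u=6 | in [-4,6] | out [-4,6] | prev ⊥ | push {}
  [8] u=7 | in [-4,6] | out [-6,6] | prev [4,6] | push {4}
  [9] u=0 | in [-3,6] | out [-5,4] | prev ⊥ | push {}
  [10] u=2 | in [-6,6] | out [-6,4] | prev [2,4] | push {}
  [11] u=3 | in [-3,6] | out [-3,6] | prev [-3,-3] | push {0,2}
  [12] u=4 | in [-6,6] | out [-4,6] | prev [-1,6] | push {3,6}
  [13] u=0 | in [-4,6] | out [-6,4] | prev [-5,4] | push {}
  [14] u=2 | in [-6,6] | out [-6,4] | ==
  [15] u=3 | in [-4,6] | out [-4,6] | prev [-3,6] | push {0,2,4}
  [16] u=6 | in [-4,6] | out [-4,6] | ==
  [17] u=0 | in [-4,6] | out [-6,4] | ==
  [18] u=2 | in [-6,6] | out [-6,4] | ==
  [19] u=4 | in [-6,6] | out [-4,6] | ==

Converged values:
  [0] [-6,4]
  [1] [-4,-2]
  [2] [-6,4]
  [3] [-4,6]
  [4] [-4,6]
  [5] [-3,-3]
  [6] [-4,6]
  [7] [-6,6]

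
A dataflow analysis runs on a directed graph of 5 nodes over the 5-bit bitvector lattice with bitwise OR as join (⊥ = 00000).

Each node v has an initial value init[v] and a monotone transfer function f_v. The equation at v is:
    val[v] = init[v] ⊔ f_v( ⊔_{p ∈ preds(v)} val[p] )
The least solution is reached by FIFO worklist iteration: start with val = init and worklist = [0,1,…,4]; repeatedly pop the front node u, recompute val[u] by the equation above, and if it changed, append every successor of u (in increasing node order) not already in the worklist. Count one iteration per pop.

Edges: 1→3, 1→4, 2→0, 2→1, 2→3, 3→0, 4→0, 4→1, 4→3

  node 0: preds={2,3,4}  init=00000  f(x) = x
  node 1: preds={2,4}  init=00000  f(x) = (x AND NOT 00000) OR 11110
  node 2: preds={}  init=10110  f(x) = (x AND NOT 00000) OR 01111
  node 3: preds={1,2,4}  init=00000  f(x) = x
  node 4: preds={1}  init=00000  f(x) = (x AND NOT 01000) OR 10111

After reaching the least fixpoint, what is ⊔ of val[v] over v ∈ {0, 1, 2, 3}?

11111

Trace (9 dequeues):
  [1] u=0 | in 10110 | out 10110 | prev 00000 | push {}
  [2] u=1 | in 10110 | out 11110 | prev 00000 | push {}
  [3] u=2 | in 00000 | out 11111 | prev 10110 | push {0,1}
  [4] u=3 | in 11111 | out 11111 | prev 00000 | push {}
  [5] u=4 | in 11110 | out 10111 | prev 00000 | push {3}
  [6] u=0 | in 11111 | out 11111 | prev 10110 | push {}
  [7] u=1 | in 11111 | out 11111 | prev 11110 | push {4}
  [8] u=3 | in 11111 | out 11111 | ==
  [9] u=4 | in 11111 | out 10111 | ==

Converged values:
  [0] 11111
  [1] 11111
  [2] 11111
  [3] 11111
  [4] 10111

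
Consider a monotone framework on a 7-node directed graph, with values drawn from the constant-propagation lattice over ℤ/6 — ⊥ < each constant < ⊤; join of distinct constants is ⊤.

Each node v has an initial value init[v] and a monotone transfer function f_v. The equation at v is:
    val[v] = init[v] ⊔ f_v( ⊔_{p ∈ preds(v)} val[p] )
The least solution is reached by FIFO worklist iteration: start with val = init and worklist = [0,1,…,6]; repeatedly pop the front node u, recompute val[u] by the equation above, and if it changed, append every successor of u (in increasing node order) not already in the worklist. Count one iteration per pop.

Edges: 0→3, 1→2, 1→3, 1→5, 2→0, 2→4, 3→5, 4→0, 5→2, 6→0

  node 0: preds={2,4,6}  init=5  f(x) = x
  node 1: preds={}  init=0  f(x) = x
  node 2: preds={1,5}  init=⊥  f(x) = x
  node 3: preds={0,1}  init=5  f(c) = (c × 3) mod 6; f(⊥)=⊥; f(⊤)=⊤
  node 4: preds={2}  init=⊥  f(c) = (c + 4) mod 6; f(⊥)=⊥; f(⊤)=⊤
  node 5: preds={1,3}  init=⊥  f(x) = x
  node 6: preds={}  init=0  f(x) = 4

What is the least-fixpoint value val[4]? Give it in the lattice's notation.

Trace (12 dequeues):
  [1] u=0 | in 0 | out ⊤ | prev 5 | push {}
  [2] u=1 | in ⊥ | out 0 | ==
  [3] u=2 | in 0 | out 0 | prev ⊥ | push {0}
  [4] u=3 | in ⊤ | out ⊤ | prev 5 | push {}
  [5] u=4 | in 0 | out 4 | prev ⊥ | push {}
  [6] u=5 | in ⊤ | out ⊤ | prev ⊥ | push {2}
  [7] u=6 | in ⊥ | out ⊤ | prev 0 | push {}
  [8] u=0 | in ⊤ | out ⊤ | ==
  [9] u=2 | in ⊤ | out ⊤ | prev 0 | push {0,4}
  [10] u=0 | in ⊤ | out ⊤ | ==
  [11] u=4 | in ⊤ | out ⊤ | prev 4 | push {0}
  [12] u=0 | in ⊤ | out ⊤ | ==

Converged values:
  [0] ⊤
  [1] 0
  [2] ⊤
  [3] ⊤
  [4] ⊤
  [5] ⊤
  [6] ⊤

⊤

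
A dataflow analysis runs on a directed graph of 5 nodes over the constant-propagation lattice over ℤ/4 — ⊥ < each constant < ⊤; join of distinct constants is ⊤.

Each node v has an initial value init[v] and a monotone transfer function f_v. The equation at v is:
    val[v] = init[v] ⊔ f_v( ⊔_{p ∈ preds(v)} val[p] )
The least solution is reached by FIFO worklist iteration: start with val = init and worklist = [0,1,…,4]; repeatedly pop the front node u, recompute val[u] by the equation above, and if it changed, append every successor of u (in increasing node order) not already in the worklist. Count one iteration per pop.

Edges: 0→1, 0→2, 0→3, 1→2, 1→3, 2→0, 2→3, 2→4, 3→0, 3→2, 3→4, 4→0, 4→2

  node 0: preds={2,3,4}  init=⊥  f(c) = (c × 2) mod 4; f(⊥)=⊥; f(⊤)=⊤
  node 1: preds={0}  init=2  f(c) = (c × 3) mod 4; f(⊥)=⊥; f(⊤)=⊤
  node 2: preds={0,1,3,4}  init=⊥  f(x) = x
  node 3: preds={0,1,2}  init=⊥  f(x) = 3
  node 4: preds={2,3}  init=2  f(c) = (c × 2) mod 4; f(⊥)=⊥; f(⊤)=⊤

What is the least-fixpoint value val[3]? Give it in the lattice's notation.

3

Worklist (9 pops):
  #1 pop 0: in=2 → 0 (was ⊥); enqueue []
  #2 pop 1: in=0 → ⊤ (was 2); enqueue []
  #3 pop 2: in=⊤ → ⊤ (was ⊥); enqueue [0]
  #4 pop 3: in=⊤ → 3 (was ⊥); enqueue [2]
  #5 pop 4: in=⊤ → ⊤ (was 2); enqueue []
  #6 pop 0: in=⊤ → ⊤ (was 0); enqueue [1,3]
  #7 pop 2: in=⊤ → ⊤ (no change)
  #8 pop 1: in=⊤ → ⊤ (no change)
  #9 pop 3: in=⊤ → 3 (no change)

Fixpoint:
  val[0] = ⊤
  val[1] = ⊤
  val[2] = ⊤
  val[3] = 3
  val[4] = ⊤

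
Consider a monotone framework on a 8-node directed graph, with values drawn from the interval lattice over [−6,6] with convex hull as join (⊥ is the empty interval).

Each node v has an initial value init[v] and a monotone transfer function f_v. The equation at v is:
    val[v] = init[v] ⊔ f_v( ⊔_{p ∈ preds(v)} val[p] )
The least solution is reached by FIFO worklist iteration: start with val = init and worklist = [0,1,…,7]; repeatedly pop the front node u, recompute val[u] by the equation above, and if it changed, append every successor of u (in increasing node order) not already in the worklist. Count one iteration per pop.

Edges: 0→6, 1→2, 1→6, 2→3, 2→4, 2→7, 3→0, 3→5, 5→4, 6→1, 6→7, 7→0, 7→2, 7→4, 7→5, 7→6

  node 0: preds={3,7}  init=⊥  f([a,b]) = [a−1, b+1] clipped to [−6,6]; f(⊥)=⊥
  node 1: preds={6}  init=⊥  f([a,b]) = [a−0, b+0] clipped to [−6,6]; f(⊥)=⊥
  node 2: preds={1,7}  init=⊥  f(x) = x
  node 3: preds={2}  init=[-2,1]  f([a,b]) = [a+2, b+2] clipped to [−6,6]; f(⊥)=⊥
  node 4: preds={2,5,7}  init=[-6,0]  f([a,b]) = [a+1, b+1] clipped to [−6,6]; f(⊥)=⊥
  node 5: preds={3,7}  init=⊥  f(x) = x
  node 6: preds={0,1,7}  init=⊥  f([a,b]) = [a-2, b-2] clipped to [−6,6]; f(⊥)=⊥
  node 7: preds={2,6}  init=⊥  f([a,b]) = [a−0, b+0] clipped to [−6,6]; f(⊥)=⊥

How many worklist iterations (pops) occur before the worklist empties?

Worklist (75 pops):
  #1 pop 0: in=[-2,1] → [-3,2] (was ⊥); enqueue []
  #2 pop 1: in=⊥ → ⊥ (no change)
  #3 pop 2: in=⊥ → ⊥ (no change)
  #4 pop 3: in=⊥ → [-2,1] (no change)
  #5 pop 4: in=⊥ → [-6,0] (no change)
  #6 pop 5: in=[-2,1] → [-2,1] (was ⊥); enqueue [4]
  #7 pop 6: in=[-3,2] → [-5,0] (was ⊥); enqueue [1]
  #8 pop 7: in=[-5,0] → [-5,0] (was ⊥); enqueue [0,2,5,6]
  #9 pop 4: in=[-5,1] → [-6,2] (was [-6,0]); enqueue []
  #10 pop 1: in=[-5,0] → [-5,0] (was ⊥); enqueue []
  #11 pop 0: in=[-5,1] → [-6,2] (was [-3,2]); enqueue []
  #12 pop 2: in=[-5,0] → [-5,0] (was ⊥); enqueue [3,4,7]
  #13 pop 5: in=[-5,1] → [-5,1] (was [-2,1]); enqueue []
  #14 pop 6: in=[-6,2] → [-6,0] (was [-5,0]); enqueue [1]
  #15 pop 3: in=[-5,0] → [-3,2] (was [-2,1]); enqueue [0,5]
  #16 pop 4: in=[-5,1] → [-6,2] (no change)
  #17 pop 7: in=[-6,0] → [-6,0] (was [-5,0]); enqueue [2,4,6]
  #18 pop 1: in=[-6,0] → [-6,0] (was [-5,0]); enqueue []
  #19 pop 0: in=[-6,2] → [-6,3] (was [-6,2]); enqueue []
  #20 pop 5: in=[-6,2] → [-6,2] (was [-5,1]); enqueue []
  #21 pop 2: in=[-6,0] → [-6,0] (was [-5,0]); enqueue [3,7]
  #22 pop 4: in=[-6,2] → [-6,3] (was [-6,2]); enqueue []
  #23 pop 6: in=[-6,3] → [-6,1] (was [-6,0]); enqueue [1]
  #24 pop 3: in=[-6,0] → [-4,2] (was [-3,2]); enqueue [0,5]
  #25 pop 7: in=[-6,1] → [-6,1] (was [-6,0]); enqueue [2,4,6]
  #26 pop 1: in=[-6,1] → [-6,1] (was [-6,0]); enqueue []
  #27 pop 0: in=[-6,2] → [-6,3] (no change)
  #28 pop 5: in=[-6,2] → [-6,2] (no change)
  #29 pop 2: in=[-6,1] → [-6,1] (was [-6,0]); enqueue [3,7]
  #30 pop 4: in=[-6,2] → [-6,3] (no change)
  #31 pop 6: in=[-6,3] → [-6,1] (no change)
  #32 pop 3: in=[-6,1] → [-4,3] (was [-4,2]); enqueue [0,5]
  #33 pop 7: in=[-6,1] → [-6,1] (no change)
  #34 pop 0: in=[-6,3] → [-6,4] (was [-6,3]); enqueue [6]
  #35 pop 5: in=[-6,3] → [-6,3] (was [-6,2]); enqueue [4]
  #36 pop 6: in=[-6,4] → [-6,2] (was [-6,1]); enqueue [1,7]
  #37 pop 4: in=[-6,3] → [-6,4] (was [-6,3]); enqueue []
  #38 pop 1: in=[-6,2] → [-6,2] (was [-6,1]); enqueue [2,6]
  #39 pop 7: in=[-6,2] → [-6,2] (was [-6,1]); enqueue [0,4,5]
  #40 pop 2: in=[-6,2] → [-6,2] (was [-6,1]); enqueue [3,7]
  #41 pop 6: in=[-6,4] → [-6,2] (no change)
  #42 pop 0: in=[-6,3] → [-6,4] (no change)
  #43 pop 4: in=[-6,3] → [-6,4] (no change)
  #44 pop 5: in=[-6,3] → [-6,3] (no change)
  #45 pop 3: in=[-6,2] → [-4,4] (was [-4,3]); enqueue [0,5]
  #46 pop 7: in=[-6,2] → [-6,2] (no change)
  #47 pop 0: in=[-6,4] → [-6,5] (was [-6,4]); enqueue [6]
  #48 pop 5: in=[-6,4] → [-6,4] (was [-6,3]); enqueue [4]
  #49 pop 6: in=[-6,5] → [-6,3] (was [-6,2]); enqueue [1,7]
  #50 pop 4: in=[-6,4] → [-6,5] (was [-6,4]); enqueue []
  #51 pop 1: in=[-6,3] → [-6,3] (was [-6,2]); enqueue [2,6]
  #52 pop 7: in=[-6,3] → [-6,3] (was [-6,2]); enqueue [0,4,5]
  #53 pop 2: in=[-6,3] → [-6,3] (was [-6,2]); enqueue [3,7]
  #54 pop 6: in=[-6,5] → [-6,3] (no change)
  #55 pop 0: in=[-6,4] → [-6,5] (no change)
  #56 pop 4: in=[-6,4] → [-6,5] (no change)
  #57 pop 5: in=[-6,4] → [-6,4] (no change)
  #58 pop 3: in=[-6,3] → [-4,5] (was [-4,4]); enqueue [0,5]
  #59 pop 7: in=[-6,3] → [-6,3] (no change)
  #60 pop 0: in=[-6,5] → [-6,6] (was [-6,5]); enqueue [6]
  #61 pop 5: in=[-6,5] → [-6,5] (was [-6,4]); enqueue [4]
  #62 pop 6: in=[-6,6] → [-6,4] (was [-6,3]); enqueue [1,7]
  #63 pop 4: in=[-6,5] → [-6,6] (was [-6,5]); enqueue []
  #64 pop 1: in=[-6,4] → [-6,4] (was [-6,3]); enqueue [2,6]
  #65 pop 7: in=[-6,4] → [-6,4] (was [-6,3]); enqueue [0,4,5]
  #66 pop 2: in=[-6,4] → [-6,4] (was [-6,3]); enqueue [3,7]
  #67 pop 6: in=[-6,6] → [-6,4] (no change)
  #68 pop 0: in=[-6,5] → [-6,6] (no change)
  #69 pop 4: in=[-6,5] → [-6,6] (no change)
  #70 pop 5: in=[-6,5] → [-6,5] (no change)
  #71 pop 3: in=[-6,4] → [-4,6] (was [-4,5]); enqueue [0,5]
  #72 pop 7: in=[-6,4] → [-6,4] (no change)
  #73 pop 0: in=[-6,6] → [-6,6] (no change)
  #74 pop 5: in=[-6,6] → [-6,6] (was [-6,5]); enqueue [4]
  #75 pop 4: in=[-6,6] → [-6,6] (no change)

Fixpoint:
  val[0] = [-6,6]
  val[1] = [-6,4]
  val[2] = [-6,4]
  val[3] = [-4,6]
  val[4] = [-6,6]
  val[5] = [-6,6]
  val[6] = [-6,4]
  val[7] = [-6,4]

75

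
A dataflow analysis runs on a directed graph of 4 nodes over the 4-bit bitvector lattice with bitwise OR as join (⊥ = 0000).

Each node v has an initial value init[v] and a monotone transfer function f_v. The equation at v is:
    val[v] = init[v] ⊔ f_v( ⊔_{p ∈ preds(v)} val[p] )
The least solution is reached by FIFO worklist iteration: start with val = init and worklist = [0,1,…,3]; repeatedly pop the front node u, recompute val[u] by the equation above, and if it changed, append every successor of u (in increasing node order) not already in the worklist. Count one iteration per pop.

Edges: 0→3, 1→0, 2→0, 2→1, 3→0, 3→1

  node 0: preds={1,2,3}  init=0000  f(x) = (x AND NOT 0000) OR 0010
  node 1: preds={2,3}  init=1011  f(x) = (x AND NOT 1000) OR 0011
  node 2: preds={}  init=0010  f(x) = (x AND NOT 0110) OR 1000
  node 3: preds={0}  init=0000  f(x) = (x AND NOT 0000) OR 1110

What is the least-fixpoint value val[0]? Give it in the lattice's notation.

Worklist (8 pops):
  #1 pop 0: in=1011 → 1011 (was 0000); enqueue []
  #2 pop 1: in=0010 → 1011 (no change)
  #3 pop 2: in=0000 → 1010 (was 0010); enqueue [0,1]
  #4 pop 3: in=1011 → 1111 (was 0000); enqueue []
  #5 pop 0: in=1111 → 1111 (was 1011); enqueue [3]
  #6 pop 1: in=1111 → 1111 (was 1011); enqueue [0]
  #7 pop 3: in=1111 → 1111 (no change)
  #8 pop 0: in=1111 → 1111 (no change)

Fixpoint:
  val[0] = 1111
  val[1] = 1111
  val[2] = 1010
  val[3] = 1111

1111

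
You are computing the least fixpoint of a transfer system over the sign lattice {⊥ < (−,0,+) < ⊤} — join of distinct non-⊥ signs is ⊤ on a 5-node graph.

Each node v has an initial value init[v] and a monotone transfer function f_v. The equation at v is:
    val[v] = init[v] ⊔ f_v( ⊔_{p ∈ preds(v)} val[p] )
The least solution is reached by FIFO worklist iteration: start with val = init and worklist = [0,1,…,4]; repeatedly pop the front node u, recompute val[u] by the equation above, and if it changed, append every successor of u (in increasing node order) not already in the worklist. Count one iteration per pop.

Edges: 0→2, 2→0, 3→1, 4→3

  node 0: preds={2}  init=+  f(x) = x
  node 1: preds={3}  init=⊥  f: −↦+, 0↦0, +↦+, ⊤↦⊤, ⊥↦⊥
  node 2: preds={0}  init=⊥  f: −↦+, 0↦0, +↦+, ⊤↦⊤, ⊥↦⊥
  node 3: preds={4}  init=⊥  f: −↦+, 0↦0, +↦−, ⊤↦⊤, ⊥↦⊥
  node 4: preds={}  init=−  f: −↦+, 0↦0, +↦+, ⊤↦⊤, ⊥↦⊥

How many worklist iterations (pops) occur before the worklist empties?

Iteration log — 7 steps:
  step 1. node 0  ⊔preds=⊥  new=+  stable
  step 2. node 1  ⊔preds=⊥  new=⊥  stable
  step 3. node 2  ⊔preds=+  new=+  old=⊥  +wl: 0
  step 4. node 3  ⊔preds=−  new=+  old=⊥  +wl: 1
  step 5. node 4  ⊔preds=⊥  new=−  stable
  step 6. node 0  ⊔preds=+  new=+  stable
  step 7. node 1  ⊔preds=+  new=+  old=⊥  +wl: 

Least fixpoint reached:
  node 0: +
  node 1: +
  node 2: +
  node 3: +
  node 4: −

7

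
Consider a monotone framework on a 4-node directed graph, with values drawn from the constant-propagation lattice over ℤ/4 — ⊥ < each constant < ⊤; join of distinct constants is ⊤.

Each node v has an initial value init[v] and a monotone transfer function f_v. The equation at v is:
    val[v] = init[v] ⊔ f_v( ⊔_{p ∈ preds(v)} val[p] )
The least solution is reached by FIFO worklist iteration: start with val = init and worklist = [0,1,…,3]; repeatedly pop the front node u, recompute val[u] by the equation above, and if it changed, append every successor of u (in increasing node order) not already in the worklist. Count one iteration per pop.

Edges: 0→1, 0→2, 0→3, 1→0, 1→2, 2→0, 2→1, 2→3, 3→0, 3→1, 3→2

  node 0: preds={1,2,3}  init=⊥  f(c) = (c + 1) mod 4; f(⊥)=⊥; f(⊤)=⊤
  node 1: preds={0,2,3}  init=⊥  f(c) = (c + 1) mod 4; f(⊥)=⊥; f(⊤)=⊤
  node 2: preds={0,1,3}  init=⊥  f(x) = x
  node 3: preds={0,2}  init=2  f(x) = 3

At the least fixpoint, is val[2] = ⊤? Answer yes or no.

yes

Worklist (8 pops):
  #1 pop 0: in=2 → 3 (was ⊥); enqueue []
  #2 pop 1: in=⊤ → ⊤ (was ⊥); enqueue [0]
  #3 pop 2: in=⊤ → ⊤ (was ⊥); enqueue [1]
  #4 pop 3: in=⊤ → ⊤ (was 2); enqueue [2]
  #5 pop 0: in=⊤ → ⊤ (was 3); enqueue [3]
  #6 pop 1: in=⊤ → ⊤ (no change)
  #7 pop 2: in=⊤ → ⊤ (no change)
  #8 pop 3: in=⊤ → ⊤ (no change)

Fixpoint:
  val[0] = ⊤
  val[1] = ⊤
  val[2] = ⊤
  val[3] = ⊤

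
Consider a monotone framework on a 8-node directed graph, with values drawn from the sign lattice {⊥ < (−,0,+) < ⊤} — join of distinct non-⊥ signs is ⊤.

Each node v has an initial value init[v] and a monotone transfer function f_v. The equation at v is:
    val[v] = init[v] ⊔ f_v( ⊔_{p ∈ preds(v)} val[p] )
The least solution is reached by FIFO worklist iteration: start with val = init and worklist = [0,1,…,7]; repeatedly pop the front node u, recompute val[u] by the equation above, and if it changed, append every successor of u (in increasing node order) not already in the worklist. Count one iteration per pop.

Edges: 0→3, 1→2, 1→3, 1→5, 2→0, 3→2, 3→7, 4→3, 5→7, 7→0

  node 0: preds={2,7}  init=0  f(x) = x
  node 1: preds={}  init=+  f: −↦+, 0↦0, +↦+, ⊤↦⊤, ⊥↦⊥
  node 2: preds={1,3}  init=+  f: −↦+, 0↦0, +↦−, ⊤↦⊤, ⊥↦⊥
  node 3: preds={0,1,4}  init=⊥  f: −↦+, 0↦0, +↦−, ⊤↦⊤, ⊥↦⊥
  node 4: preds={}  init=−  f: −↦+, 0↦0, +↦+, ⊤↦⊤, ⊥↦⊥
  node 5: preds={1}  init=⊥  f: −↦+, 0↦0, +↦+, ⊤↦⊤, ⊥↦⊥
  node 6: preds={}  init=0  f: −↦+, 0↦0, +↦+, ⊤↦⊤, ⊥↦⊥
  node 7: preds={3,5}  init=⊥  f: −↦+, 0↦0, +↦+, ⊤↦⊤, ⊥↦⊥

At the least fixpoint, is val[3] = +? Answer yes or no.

no

Iteration log — 10 steps:
  step 1. node 0  ⊔preds=+  new=⊤  old=0  +wl: 
  step 2. node 1  ⊔preds=⊥  new=+  stable
  step 3. node 2  ⊔preds=+  new=⊤  old=+  +wl: 0
  step 4. node 3  ⊔preds=⊤  new=⊤  old=⊥  +wl: 2
  step 5. node 4  ⊔preds=⊥  new=−  stable
  step 6. node 5  ⊔preds=+  new=+  old=⊥  +wl: 
  step 7. node 6  ⊔preds=⊥  new=0  stable
  step 8. node 7  ⊔preds=⊤  new=⊤  old=⊥  +wl: 
  step 9. node 0  ⊔preds=⊤  new=⊤  stable
  step 10. node 2  ⊔preds=⊤  new=⊤  stable

Least fixpoint reached:
  node 0: ⊤
  node 1: +
  node 2: ⊤
  node 3: ⊤
  node 4: −
  node 5: +
  node 6: 0
  node 7: ⊤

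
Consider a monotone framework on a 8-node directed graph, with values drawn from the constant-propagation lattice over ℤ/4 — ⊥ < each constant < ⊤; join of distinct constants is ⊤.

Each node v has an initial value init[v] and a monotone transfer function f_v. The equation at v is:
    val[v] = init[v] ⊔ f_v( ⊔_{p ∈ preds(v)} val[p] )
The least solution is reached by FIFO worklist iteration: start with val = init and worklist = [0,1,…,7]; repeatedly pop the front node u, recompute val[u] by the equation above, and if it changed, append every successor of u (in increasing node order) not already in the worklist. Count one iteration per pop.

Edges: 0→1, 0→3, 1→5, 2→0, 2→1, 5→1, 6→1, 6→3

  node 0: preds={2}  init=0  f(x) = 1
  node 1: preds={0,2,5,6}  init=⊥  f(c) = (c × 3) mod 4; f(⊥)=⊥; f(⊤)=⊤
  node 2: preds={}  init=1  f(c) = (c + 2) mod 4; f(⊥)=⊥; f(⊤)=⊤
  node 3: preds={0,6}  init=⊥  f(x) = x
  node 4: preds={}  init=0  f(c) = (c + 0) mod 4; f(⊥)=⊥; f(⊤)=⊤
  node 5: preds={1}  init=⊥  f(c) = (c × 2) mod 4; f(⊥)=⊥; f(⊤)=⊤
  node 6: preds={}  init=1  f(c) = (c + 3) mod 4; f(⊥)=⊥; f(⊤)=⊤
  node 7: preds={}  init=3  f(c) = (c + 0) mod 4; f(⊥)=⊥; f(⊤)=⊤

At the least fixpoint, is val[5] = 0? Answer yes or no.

Trace (9 dequeues):
  [1] u=0 | in 1 | out ⊤ | prev 0 | push {}
  [2] u=1 | in ⊤ | out ⊤ | prev ⊥ | push {}
  [3] u=2 | in ⊥ | out 1 | ==
  [4] u=3 | in ⊤ | out ⊤ | prev ⊥ | push {}
  [5] u=4 | in ⊥ | out 0 | ==
  [6] u=5 | in ⊤ | out ⊤ | prev ⊥ | push {1}
  [7] u=6 | in ⊥ | out 1 | ==
  [8] u=7 | in ⊥ | out 3 | ==
  [9] u=1 | in ⊤ | out ⊤ | ==

Converged values:
  [0] ⊤
  [1] ⊤
  [2] 1
  [3] ⊤
  [4] 0
  [5] ⊤
  [6] 1
  [7] 3

no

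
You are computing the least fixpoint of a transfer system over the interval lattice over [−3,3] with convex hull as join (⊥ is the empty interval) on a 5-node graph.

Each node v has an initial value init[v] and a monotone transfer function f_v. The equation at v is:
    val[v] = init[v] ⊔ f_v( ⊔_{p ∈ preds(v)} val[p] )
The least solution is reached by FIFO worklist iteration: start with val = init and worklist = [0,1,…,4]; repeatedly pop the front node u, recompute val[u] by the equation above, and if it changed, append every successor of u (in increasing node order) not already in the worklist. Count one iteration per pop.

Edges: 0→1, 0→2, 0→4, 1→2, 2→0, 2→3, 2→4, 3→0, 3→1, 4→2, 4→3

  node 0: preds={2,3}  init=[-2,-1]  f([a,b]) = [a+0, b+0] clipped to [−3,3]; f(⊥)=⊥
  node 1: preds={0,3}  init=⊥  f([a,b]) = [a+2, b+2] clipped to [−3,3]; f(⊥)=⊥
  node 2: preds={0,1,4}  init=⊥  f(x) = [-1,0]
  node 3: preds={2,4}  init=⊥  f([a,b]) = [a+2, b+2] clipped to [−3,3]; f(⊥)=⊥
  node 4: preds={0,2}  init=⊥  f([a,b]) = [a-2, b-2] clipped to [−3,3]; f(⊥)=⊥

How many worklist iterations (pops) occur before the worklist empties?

14

Worklist (14 pops):
  #1 pop 0: in=⊥ → [-2,-1] (no change)
  #2 pop 1: in=[-2,-1] → [0,1] (was ⊥); enqueue []
  #3 pop 2: in=[-2,1] → [-1,0] (was ⊥); enqueue [0]
  #4 pop 3: in=[-1,0] → [1,2] (was ⊥); enqueue [1]
  #5 pop 4: in=[-2,0] → [-3,-2] (was ⊥); enqueue [2,3]
  #6 pop 0: in=[-1,2] → [-2,2] (was [-2,-1]); enqueue [4]
  #7 pop 1: in=[-2,2] → [0,3] (was [0,1]); enqueue []
  #8 pop 2: in=[-3,3] → [-1,0] (no change)
  #9 pop 3: in=[-3,0] → [-1,2] (was [1,2]); enqueue [0,1]
  #10 pop 4: in=[-2,2] → [-3,0] (was [-3,-2]); enqueue [2,3]
  #11 pop 0: in=[-1,2] → [-2,2] (no change)
  #12 pop 1: in=[-2,2] → [0,3] (no change)
  #13 pop 2: in=[-3,3] → [-1,0] (no change)
  #14 pop 3: in=[-3,0] → [-1,2] (no change)

Fixpoint:
  val[0] = [-2,2]
  val[1] = [0,3]
  val[2] = [-1,0]
  val[3] = [-1,2]
  val[4] = [-3,0]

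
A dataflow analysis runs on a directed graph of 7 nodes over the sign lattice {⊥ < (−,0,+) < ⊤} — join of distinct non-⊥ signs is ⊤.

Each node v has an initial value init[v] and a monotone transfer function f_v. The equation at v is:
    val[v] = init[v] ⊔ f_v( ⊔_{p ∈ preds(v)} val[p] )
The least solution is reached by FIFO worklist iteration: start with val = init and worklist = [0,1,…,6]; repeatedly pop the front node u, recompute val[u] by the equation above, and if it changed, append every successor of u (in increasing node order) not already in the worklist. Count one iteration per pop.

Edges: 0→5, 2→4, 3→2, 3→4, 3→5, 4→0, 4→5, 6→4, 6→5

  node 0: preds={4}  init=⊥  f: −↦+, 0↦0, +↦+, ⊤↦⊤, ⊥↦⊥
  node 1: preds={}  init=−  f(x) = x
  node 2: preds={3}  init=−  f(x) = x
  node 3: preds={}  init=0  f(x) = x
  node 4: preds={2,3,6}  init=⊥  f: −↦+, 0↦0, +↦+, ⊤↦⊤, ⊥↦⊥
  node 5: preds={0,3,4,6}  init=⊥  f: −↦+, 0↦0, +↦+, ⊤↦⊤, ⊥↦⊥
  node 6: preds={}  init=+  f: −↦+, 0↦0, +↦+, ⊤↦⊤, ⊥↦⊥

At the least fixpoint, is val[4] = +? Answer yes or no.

no

Worklist (9 pops):
  #1 pop 0: in=⊥ → ⊥ (no change)
  #2 pop 1: in=⊥ → − (no change)
  #3 pop 2: in=0 → ⊤ (was −); enqueue []
  #4 pop 3: in=⊥ → 0 (no change)
  #5 pop 4: in=⊤ → ⊤ (was ⊥); enqueue [0]
  #6 pop 5: in=⊤ → ⊤ (was ⊥); enqueue []
  #7 pop 6: in=⊥ → + (no change)
  #8 pop 0: in=⊤ → ⊤ (was ⊥); enqueue [5]
  #9 pop 5: in=⊤ → ⊤ (no change)

Fixpoint:
  val[0] = ⊤
  val[1] = −
  val[2] = ⊤
  val[3] = 0
  val[4] = ⊤
  val[5] = ⊤
  val[6] = +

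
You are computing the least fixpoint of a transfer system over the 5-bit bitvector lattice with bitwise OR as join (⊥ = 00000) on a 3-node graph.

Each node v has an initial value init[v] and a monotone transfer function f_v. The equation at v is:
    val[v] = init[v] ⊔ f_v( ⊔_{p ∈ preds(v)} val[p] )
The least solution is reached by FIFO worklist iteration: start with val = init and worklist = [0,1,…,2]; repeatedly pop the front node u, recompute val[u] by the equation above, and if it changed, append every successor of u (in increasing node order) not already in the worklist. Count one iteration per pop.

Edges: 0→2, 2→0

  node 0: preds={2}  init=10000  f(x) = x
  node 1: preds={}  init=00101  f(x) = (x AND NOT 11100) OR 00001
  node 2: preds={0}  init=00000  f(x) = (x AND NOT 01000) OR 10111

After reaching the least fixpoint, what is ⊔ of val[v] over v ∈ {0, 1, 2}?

10111

Iteration log — 5 steps:
  step 1. node 0  ⊔preds=00000  new=10000  stable
  step 2. node 1  ⊔preds=00000  new=00101  stable
  step 3. node 2  ⊔preds=10000  new=10111  old=00000  +wl: 0
  step 4. node 0  ⊔preds=10111  new=10111  old=10000  +wl: 2
  step 5. node 2  ⊔preds=10111  new=10111  stable

Least fixpoint reached:
  node 0: 10111
  node 1: 00101
  node 2: 10111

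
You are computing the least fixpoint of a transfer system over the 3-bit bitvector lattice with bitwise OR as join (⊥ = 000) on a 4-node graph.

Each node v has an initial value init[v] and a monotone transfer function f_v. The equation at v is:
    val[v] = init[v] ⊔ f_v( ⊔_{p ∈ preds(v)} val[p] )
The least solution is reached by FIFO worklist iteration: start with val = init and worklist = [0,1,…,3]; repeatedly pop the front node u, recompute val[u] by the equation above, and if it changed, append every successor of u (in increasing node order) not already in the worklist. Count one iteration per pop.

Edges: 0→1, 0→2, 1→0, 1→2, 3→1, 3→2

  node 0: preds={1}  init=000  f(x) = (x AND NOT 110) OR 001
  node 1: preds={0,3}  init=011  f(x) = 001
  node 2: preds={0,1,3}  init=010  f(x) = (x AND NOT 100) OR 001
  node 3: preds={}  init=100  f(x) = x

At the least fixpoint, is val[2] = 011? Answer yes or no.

Iteration log — 4 steps:
  step 1. node 0  ⊔preds=011  new=001  old=000  +wl: 
  step 2. node 1  ⊔preds=101  new=011  stable
  step 3. node 2  ⊔preds=111  new=011  old=010  +wl: 
  step 4. node 3  ⊔preds=000  new=100  stable

Least fixpoint reached:
  node 0: 001
  node 1: 011
  node 2: 011
  node 3: 100

yes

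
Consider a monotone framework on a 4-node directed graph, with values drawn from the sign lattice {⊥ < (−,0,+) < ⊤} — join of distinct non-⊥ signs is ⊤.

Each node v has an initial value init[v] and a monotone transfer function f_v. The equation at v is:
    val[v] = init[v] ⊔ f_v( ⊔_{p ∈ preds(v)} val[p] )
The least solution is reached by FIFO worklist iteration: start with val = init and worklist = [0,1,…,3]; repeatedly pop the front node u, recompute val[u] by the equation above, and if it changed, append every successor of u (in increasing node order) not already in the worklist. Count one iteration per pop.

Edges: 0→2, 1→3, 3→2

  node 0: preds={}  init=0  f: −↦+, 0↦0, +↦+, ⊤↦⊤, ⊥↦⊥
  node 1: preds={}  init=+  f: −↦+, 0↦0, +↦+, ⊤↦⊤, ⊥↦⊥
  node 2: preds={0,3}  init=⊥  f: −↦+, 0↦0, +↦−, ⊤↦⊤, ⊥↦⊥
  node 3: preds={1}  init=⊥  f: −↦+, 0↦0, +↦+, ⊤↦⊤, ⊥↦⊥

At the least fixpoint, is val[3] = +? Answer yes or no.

Iteration log — 5 steps:
  step 1. node 0  ⊔preds=⊥  new=0  stable
  step 2. node 1  ⊔preds=⊥  new=+  stable
  step 3. node 2  ⊔preds=0  new=0  old=⊥  +wl: 
  step 4. node 3  ⊔preds=+  new=+  old=⊥  +wl: 2
  step 5. node 2  ⊔preds=⊤  new=⊤  old=0  +wl: 

Least fixpoint reached:
  node 0: 0
  node 1: +
  node 2: ⊤
  node 3: +

yes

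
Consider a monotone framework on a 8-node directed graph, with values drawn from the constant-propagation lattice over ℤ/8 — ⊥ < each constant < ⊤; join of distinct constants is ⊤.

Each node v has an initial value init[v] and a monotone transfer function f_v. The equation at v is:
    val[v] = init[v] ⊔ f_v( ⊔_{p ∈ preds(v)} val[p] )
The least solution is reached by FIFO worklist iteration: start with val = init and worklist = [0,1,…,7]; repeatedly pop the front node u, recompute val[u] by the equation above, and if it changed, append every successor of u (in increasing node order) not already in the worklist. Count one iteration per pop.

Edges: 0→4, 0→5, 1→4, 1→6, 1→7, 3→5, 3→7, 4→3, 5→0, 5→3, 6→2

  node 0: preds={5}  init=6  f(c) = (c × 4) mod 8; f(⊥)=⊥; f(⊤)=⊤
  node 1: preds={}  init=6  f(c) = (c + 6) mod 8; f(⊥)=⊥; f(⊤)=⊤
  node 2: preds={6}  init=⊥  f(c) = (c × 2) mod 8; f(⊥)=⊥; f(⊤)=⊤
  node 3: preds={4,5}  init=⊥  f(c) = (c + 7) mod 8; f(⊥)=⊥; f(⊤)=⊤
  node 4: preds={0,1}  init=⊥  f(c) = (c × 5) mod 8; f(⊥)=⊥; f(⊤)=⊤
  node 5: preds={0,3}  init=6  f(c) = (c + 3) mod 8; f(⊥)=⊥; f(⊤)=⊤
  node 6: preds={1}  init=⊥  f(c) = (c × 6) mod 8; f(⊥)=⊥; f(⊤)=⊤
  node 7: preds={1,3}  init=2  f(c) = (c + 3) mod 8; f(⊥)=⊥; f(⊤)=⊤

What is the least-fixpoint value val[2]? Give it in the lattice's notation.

0

Iteration log — 13 steps:
  step 1. node 0  ⊔preds=6  new=⊤  old=6  +wl: 
  step 2. node 1  ⊔preds=⊥  new=6  stable
  step 3. node 2  ⊔preds=⊥  new=⊥  stable
  step 4. node 3  ⊔preds=6  new=5  old=⊥  +wl: 
  step 5. node 4  ⊔preds=⊤  new=⊤  old=⊥  +wl: 3
  step 6. node 5  ⊔preds=⊤  new=⊤  old=6  +wl: 0
  step 7. node 6  ⊔preds=6  new=4  old=⊥  +wl: 2
  step 8. node 7  ⊔preds=⊤  new=⊤  old=2  +wl: 
  step 9. node 3  ⊔preds=⊤  new=⊤  old=5  +wl: 5,7
  step 10. node 0  ⊔preds=⊤  new=⊤  stable
  step 11. node 2  ⊔preds=4  new=0  old=⊥  +wl: 
  step 12. node 5  ⊔preds=⊤  new=⊤  stable
  step 13. node 7  ⊔preds=⊤  new=⊤  stable

Least fixpoint reached:
  node 0: ⊤
  node 1: 6
  node 2: 0
  node 3: ⊤
  node 4: ⊤
  node 5: ⊤
  node 6: 4
  node 7: ⊤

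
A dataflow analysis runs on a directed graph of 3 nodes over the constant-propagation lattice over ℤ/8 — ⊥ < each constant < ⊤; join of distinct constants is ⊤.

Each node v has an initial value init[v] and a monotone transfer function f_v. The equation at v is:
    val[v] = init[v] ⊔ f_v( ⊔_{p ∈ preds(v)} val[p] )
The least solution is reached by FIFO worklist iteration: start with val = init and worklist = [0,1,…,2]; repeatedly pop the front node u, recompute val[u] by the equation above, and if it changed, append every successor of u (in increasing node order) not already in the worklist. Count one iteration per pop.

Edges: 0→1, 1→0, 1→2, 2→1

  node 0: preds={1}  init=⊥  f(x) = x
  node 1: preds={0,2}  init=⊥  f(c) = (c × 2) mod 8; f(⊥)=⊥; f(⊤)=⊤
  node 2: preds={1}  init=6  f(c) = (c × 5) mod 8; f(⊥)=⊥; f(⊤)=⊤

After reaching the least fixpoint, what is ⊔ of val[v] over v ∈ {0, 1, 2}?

⊤

Iteration log — 8 steps:
  step 1. node 0  ⊔preds=⊥  new=⊥  stable
  step 2. node 1  ⊔preds=6  new=4  old=⊥  +wl: 0
  step 3. node 2  ⊔preds=4  new=⊤  old=6  +wl: 1
  step 4. node 0  ⊔preds=4  new=4  old=⊥  +wl: 
  step 5. node 1  ⊔preds=⊤  new=⊤  old=4  +wl: 0,2
  step 6. node 0  ⊔preds=⊤  new=⊤  old=4  +wl: 1
  step 7. node 2  ⊔preds=⊤  new=⊤  stable
  step 8. node 1  ⊔preds=⊤  new=⊤  stable

Least fixpoint reached:
  node 0: ⊤
  node 1: ⊤
  node 2: ⊤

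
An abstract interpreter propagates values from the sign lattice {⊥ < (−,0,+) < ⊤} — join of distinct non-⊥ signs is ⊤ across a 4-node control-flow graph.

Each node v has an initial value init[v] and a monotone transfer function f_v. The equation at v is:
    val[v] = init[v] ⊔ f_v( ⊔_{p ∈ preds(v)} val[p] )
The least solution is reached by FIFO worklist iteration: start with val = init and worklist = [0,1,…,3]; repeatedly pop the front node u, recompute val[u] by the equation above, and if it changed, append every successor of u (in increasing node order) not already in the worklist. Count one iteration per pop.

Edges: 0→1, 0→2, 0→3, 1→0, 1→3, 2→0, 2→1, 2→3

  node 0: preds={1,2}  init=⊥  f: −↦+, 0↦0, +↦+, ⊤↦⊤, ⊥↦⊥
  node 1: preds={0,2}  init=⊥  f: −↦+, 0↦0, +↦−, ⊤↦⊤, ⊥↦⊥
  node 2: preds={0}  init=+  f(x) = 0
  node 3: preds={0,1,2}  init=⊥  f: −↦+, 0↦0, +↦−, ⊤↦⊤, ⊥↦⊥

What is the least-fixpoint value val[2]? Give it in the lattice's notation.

Iteration log — 9 steps:
  step 1. node 0  ⊔preds=+  new=+  old=⊥  +wl: 
  step 2. node 1  ⊔preds=+  new=−  old=⊥  +wl: 0
  step 3. node 2  ⊔preds=+  new=⊤  old=+  +wl: 1
  step 4. node 3  ⊔preds=⊤  new=⊤  old=⊥  +wl: 
  step 5. node 0  ⊔preds=⊤  new=⊤  old=+  +wl: 2,3
  step 6. node 1  ⊔preds=⊤  new=⊤  old=−  +wl: 0
  step 7. node 2  ⊔preds=⊤  new=⊤  stable
  step 8. node 3  ⊔preds=⊤  new=⊤  stable
  step 9. node 0  ⊔preds=⊤  new=⊤  stable

Least fixpoint reached:
  node 0: ⊤
  node 1: ⊤
  node 2: ⊤
  node 3: ⊤

⊤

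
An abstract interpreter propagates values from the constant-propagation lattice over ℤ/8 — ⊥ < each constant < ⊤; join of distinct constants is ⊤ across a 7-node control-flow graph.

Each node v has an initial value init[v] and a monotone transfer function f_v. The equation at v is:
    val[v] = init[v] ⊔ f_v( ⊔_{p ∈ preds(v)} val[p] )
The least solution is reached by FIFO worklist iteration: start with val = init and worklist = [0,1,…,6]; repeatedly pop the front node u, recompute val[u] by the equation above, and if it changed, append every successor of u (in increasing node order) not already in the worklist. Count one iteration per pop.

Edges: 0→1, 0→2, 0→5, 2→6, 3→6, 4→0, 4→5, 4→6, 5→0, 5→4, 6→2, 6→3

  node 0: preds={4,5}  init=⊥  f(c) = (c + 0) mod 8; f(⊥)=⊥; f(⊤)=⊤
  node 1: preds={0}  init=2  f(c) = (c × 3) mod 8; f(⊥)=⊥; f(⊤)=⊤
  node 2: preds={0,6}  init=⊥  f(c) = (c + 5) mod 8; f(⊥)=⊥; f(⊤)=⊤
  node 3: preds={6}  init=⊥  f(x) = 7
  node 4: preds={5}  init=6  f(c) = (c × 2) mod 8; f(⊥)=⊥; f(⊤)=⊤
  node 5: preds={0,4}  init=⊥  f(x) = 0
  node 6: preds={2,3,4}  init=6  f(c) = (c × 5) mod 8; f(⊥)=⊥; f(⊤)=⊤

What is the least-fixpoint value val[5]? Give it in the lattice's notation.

Worklist (15 pops):
  #1 pop 0: in=6 → 6 (was ⊥); enqueue []
  #2 pop 1: in=6 → 2 (no change)
  #3 pop 2: in=6 → 3 (was ⊥); enqueue []
  #4 pop 3: in=6 → 7 (was ⊥); enqueue []
  #5 pop 4: in=⊥ → 6 (no change)
  #6 pop 5: in=6 → 0 (was ⊥); enqueue [0,4]
  #7 pop 6: in=⊤ → ⊤ (was 6); enqueue [2,3]
  #8 pop 0: in=⊤ → ⊤ (was 6); enqueue [1,5]
  #9 pop 4: in=0 → ⊤ (was 6); enqueue [0,6]
  #10 pop 2: in=⊤ → ⊤ (was 3); enqueue []
  #11 pop 3: in=⊤ → 7 (no change)
  #12 pop 1: in=⊤ → ⊤ (was 2); enqueue []
  #13 pop 5: in=⊤ → 0 (no change)
  #14 pop 0: in=⊤ → ⊤ (no change)
  #15 pop 6: in=⊤ → ⊤ (no change)

Fixpoint:
  val[0] = ⊤
  val[1] = ⊤
  val[2] = ⊤
  val[3] = 7
  val[4] = ⊤
  val[5] = 0
  val[6] = ⊤

0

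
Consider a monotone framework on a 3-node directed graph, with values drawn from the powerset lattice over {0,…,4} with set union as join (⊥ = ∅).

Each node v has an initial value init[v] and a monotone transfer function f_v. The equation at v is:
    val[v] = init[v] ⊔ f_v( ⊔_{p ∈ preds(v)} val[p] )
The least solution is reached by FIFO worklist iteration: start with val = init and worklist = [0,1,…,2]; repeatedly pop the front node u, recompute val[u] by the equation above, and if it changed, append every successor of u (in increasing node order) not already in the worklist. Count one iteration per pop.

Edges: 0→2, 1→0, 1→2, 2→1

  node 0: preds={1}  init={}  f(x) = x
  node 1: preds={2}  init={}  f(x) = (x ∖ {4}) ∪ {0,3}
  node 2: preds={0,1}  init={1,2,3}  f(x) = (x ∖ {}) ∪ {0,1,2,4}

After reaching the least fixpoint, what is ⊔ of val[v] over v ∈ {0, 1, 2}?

Iteration log — 6 steps:
  step 1. node 0  ⊔preds={}  new={}  stable
  step 2. node 1  ⊔preds={1,2,3}  new={0,1,2,3}  old={}  +wl: 0
  step 3. node 2  ⊔preds={0,1,2,3}  new={0,1,2,3,4}  old={1,2,3}  +wl: 1
  step 4. node 0  ⊔preds={0,1,2,3}  new={0,1,2,3}  old={}  +wl: 2
  step 5. node 1  ⊔preds={0,1,2,3,4}  new={0,1,2,3}  stable
  step 6. node 2  ⊔preds={0,1,2,3}  new={0,1,2,3,4}  stable

Least fixpoint reached:
  node 0: {0,1,2,3}
  node 1: {0,1,2,3}
  node 2: {0,1,2,3,4}

{0,1,2,3,4}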